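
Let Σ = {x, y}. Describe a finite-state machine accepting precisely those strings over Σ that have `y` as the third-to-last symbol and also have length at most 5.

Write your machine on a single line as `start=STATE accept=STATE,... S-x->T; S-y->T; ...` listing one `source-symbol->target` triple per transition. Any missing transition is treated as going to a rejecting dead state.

start=q0; accept=q11,q12,q13,q14; q0-x->q1; q0-y->q2; q1-x->q3; q1-y->q4; q2-x->q5; q2-y->q6; q3-x->q7; q3-y->q8; q4-x->q9; q4-y->q10; q5-x->q11; q5-y->q12; q6-x->q13; q6-y->q14; q7-x->q7; q7-y->q7; q8-x->q9; q8-y->q9; q9-x->q11; q9-y->q11; q10-x->q13; q10-y->q13; q11-x->q7; q11-y->q7; q12-x->q9; q12-y->q9; q13-x->q11; q13-y->q11; q14-x->q13; q14-y->q13

Run two small machines in parallel and take their product. One (15 states) tracks the last 3 symbols read; the other (7 states) tracks the input length, saturating at 6. Each combined state is a pair, one component from each; accept when both components accept. Minimizing collapses redundant product states.
15 states suffice.
          x    y  
>  q0     q1   q2 
   q1     q3   q4 
   q2     q5   q6 
   q3     q7   q8 
   q4     q9  q10 
   q5    q11  q12 
   q6    q13  q14 
   q7     q7   q7 
   q8     q9   q9 
   q9    q11  q11 
   q10   q13  q13 
 * q11    q7   q7 
 * q12    q9   q9 
 * q13   q11  q11 
 * q14   q13  q13 
(> = start, * = accepting)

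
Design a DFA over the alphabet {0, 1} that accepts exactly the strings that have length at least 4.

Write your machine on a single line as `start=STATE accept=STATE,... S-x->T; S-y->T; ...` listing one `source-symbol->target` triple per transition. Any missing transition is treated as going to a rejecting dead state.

Count input length up to 5: every symbol moves from S0 toward S5, which means 'more than 4' and absorbs. Accept from {S4, S5}.
        0   1  
>  S0   S1  S1 
   S1   S2  S2 
   S2   S3  S3 
   S3   S4  S4 
 * S4   S5  S5 
 * S5   S5  S5 
(> = start, * = accepting)

start=S0; accept=S4,S5; S0-0->S1; S0-1->S1; S1-0->S2; S1-1->S2; S2-0->S3; S2-1->S3; S3-0->S4; S3-1->S4; S4-0->S5; S4-1->S5; S5-0->S5; S5-1->S5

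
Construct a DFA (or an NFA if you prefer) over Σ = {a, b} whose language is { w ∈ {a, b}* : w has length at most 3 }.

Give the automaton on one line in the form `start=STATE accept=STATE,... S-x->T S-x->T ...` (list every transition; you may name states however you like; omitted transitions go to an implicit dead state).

start=s0 accept=s0,s1,s2,s3 s0-a->s1 s0-b->s1 s1-a->s2 s1-b->s2 s2-a->s3 s2-b->s3 s3-a->s4 s3-b->s4 s4-a->s4 s4-b->s4

Count input length up to 4: every symbol moves from s0 toward s4, which means 'more than 3' and absorbs. Accept from {s0, s1, s2, s3}.
        a   b  
>* s0   s1  s1 
 * s1   s2  s2 
 * s2   s3  s3 
 * s3   s4  s4 
   s4   s4  s4 
(> = start, * = accepting)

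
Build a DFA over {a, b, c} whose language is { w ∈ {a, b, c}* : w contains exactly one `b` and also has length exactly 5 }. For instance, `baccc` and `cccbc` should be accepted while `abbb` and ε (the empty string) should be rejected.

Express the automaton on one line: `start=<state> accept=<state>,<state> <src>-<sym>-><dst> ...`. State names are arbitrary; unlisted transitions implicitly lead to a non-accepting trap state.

Handle the two conditions separately and then intersect. One (3 states) tracks the count of `b`s, saturating at 2; the other (7 states) tracks the input length, saturating at 6. Each combined state is a pair, one component from each; accept when both components accept.
With 18 states:
          a    b    c  
>  S0     S1   S2   S1 
   S1     S3   S4   S3 
   S2     S4   S5   S4 
   S3     S6   S7   S6 
   S4     S7   S8   S7 
   S5     S8   S8   S8 
   S6     S9  S10   S9 
   S7    S10  S11  S10 
   S8    S11  S11  S11 
   S9    S12  S13  S12 
   S10   S13  S14  S13 
   S11   S14  S14  S14 
   S12   S15  S16  S15 
 * S13   S16  S17  S16 
   S14   S17  S17  S17 
   S15   S15  S16  S15 
   S16   S16  S17  S16 
   S17   S17  S17  S17 
(> = start, * = accepting)

start=S0 accept=S13 S0-a->S1 S0-b->S2 S0-c->S1 S1-a->S3 S1-b->S4 S1-c->S3 S2-a->S4 S2-b->S5 S2-c->S4 S3-a->S6 S3-b->S7 S3-c->S6 S4-a->S7 S4-b->S8 S4-c->S7 S5-a->S8 S5-b->S8 S5-c->S8 S6-a->S9 S6-b->S10 S6-c->S9 S7-a->S10 S7-b->S11 S7-c->S10 S8-a->S11 S8-b->S11 S8-c->S11 S9-a->S12 S9-b->S13 S9-c->S12 S10-a->S13 S10-b->S14 S10-c->S13 S11-a->S14 S11-b->S14 S11-c->S14 S12-a->S15 S12-b->S16 S12-c->S15 S13-a->S16 S13-b->S17 S13-c->S16 S14-a->S17 S14-b->S17 S14-c->S17 S15-a->S15 S15-b->S16 S15-c->S15 S16-a->S16 S16-b->S17 S16-c->S16 S17-a->S17 S17-b->S17 S17-c->S17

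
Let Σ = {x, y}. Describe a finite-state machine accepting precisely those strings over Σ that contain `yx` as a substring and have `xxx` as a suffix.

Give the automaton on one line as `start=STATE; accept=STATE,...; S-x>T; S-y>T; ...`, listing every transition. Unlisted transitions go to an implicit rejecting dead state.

start=S0; accept=S4; S0-x>S0; S0-y>S1; S1-x>S2; S1-y>S1; S2-x>S3; S2-y>S1; S3-x>S4; S3-y>S1; S4-x>S4; S4-y>S1

Run two small machines in parallel and take their product. The first has 3 states tracking whether and how much of `yx` has been seen; the second has 4 states tracking how much of the suffix `xxx` has currently been matched. A product state is a pair (one from each), accepting exactly when both do. After merging equivalent states the machine shrinks.
5 states suffice.
        x   y  
>  S0   S0  S1 
   S1   S2  S1 
   S2   S3  S1 
   S3   S4  S1 
 * S4   S4  S1 
(> = start, * = accepting)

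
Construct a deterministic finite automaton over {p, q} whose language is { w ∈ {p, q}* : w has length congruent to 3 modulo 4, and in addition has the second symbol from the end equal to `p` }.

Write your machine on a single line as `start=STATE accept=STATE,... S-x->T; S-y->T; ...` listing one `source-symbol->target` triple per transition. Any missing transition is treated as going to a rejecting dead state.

Handle the two conditions separately and then intersect. One (4 states) tracks the input length modulo 4; the other (7 states) tracks the last 2 symbols read. Each combined state is a pair, one component from each; accept when both components accept.
A 19-state machine:
          p    q  
>  s0     s1   s2 
   s1     s3   s4 
   s2     s5   s6 
   s3     s7   s8 
   s4     s9  s10 
   s5     s7   s8 
   s6     s9  s10 
 * s7    s11  s12 
 * s8    s13  s14 
   s9    s11  s12 
   s10   s13  s14 
   s11   s15  s16 
   s12   s17  s18 
   s13   s15  s16 
   s14   s17  s18 
   s15    s3   s4 
   s16    s5   s6 
   s17    s3   s4 
   s18    s5   s6 
(> = start, * = accepting)

start=s0; accept=s7,s8; s0-p->s1; s0-q->s2; s1-p->s3; s1-q->s4; s2-p->s5; s2-q->s6; s3-p->s7; s3-q->s8; s4-p->s9; s4-q->s10; s5-p->s7; s5-q->s8; s6-p->s9; s6-q->s10; s7-p->s11; s7-q->s12; s8-p->s13; s8-q->s14; s9-p->s11; s9-q->s12; s10-p->s13; s10-q->s14; s11-p->s15; s11-q->s16; s12-p->s17; s12-q->s18; s13-p->s15; s13-q->s16; s14-p->s17; s14-q->s18; s15-p->s3; s15-q->s4; s16-p->s5; s16-q->s6; s17-p->s3; s17-q->s4; s18-p->s5; s18-q->s6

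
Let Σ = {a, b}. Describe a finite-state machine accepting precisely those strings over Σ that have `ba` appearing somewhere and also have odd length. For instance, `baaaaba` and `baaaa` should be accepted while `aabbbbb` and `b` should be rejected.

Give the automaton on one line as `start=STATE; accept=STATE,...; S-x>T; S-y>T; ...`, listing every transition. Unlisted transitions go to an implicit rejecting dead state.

Handle the two conditions separately and then intersect. The first has 3 states tracking whether and how much of `ba` has been seen; the second has 2 states tracking the input length modulo 2. A product state is a pair (one from each), accepting exactly when both do.
6 states suffice.
        a   b  
>  q0   q1  q2 
   q1   q0  q3 
   q2   q4  q3 
   q3   q5  q2 
   q4   q5  q5 
 * q5   q4  q4 
(> = start, * = accepting)

start=q0; accept=q5; q0-a>q1; q0-b>q2; q1-a>q0; q1-b>q3; q2-a>q4; q2-b>q3; q3-a>q5; q3-b>q2; q4-a>q5; q4-b>q5; q5-a>q4; q5-b>q4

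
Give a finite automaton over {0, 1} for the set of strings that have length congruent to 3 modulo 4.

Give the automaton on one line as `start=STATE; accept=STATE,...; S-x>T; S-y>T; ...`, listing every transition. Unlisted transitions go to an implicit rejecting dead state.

start=S0; accept=S3; S0-0>S1; S0-1>S1; S1-0>S2; S1-1>S2; S2-0>S3; S2-1>S3; S3-0>S0; S3-1>S0

Only the length mod 4 matters, so use a 4-cycle: from any state, every input symbol moves to the next state, wrapping S3 back to S0. Mark S3 accepting.
4 states suffice.
        0   1  
>  S0   S1  S1 
   S1   S2  S2 
   S2   S3  S3 
 * S3   S0  S0 
(> = start, * = accepting)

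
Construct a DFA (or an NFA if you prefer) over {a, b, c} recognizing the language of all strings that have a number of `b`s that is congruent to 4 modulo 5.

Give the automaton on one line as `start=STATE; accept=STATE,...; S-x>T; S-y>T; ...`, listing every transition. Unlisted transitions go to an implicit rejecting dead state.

start=s0; accept=s4; s0-a>s0; s0-b>s1; s0-c>s0; s1-a>s1; s1-b>s2; s1-c>s1; s2-a>s2; s2-b>s3; s2-c>s2; s3-a>s3; s3-b>s4; s3-c>s3; s4-a>s4; s4-b>s0; s4-c>s4

Keep the running count of `b`s modulo 5: each `b` advances along the cycle s0 → s1 → s2 → s3 → s4 → s0 while other symbols loop. Accept at s4.
A 5-state machine:
        a   b   c  
>  s0   s0  s1  s0 
   s1   s1  s2  s1 
   s2   s2  s3  s2 
   s3   s3  s4  s3 
 * s4   s4  s0  s4 
(> = start, * = accepting)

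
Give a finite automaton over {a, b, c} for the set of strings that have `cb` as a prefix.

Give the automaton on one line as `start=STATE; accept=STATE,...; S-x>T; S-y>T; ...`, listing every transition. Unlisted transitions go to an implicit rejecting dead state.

Walk along `cb` while the input agrees: from q0 take `c` to q1, and so on. Any deviation drops to the rejecting sink q3. Once q2 is reached the prefix is confirmed and every continuation is accepted.
With 4 states:
        a   b   c  
>  q0   q3  q3  q1 
   q1   q3  q2  q3 
 * q2   q2  q2  q2 
   q3   q3  q3  q3 
(> = start, * = accepting)

start=q0; accept=q2; q0-a>q3; q0-b>q3; q0-c>q1; q1-a>q3; q1-b>q2; q1-c>q3; q2-a>q2; q2-b>q2; q2-c>q2; q3-a>q3; q3-b>q3; q3-c>q3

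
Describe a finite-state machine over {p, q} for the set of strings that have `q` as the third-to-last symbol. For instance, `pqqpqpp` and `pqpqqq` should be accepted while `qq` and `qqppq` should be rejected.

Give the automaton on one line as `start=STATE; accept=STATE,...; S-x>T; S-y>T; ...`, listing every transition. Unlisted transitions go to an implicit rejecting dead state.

Because acceptance depends on a position counted from the end, the machine has to buffer the most recent 3 symbols. Make each state the string of the last up-to-3 symbols read; on input `x` shift the window left and append `x`. Accept when the buffered window has length 3 and begins with `q`.
15 states suffice.
       p  q 
>  A   B  C 
   B   D  E 
   C   F  G 
   D   H  I 
   E   J  K 
   F   L  M 
   G   N  O 
   H   H  I 
   I   J  K 
   J   L  M 
   K   N  O 
 * L   H  I 
 * M   J  K 
 * N   L  M 
 * O   N  O 
(> = start, * = accepting)

start=A; accept=L,M,N,O; A-p>B; A-q>C; B-p>D; B-q>E; C-p>F; C-q>G; D-p>H; D-q>I; E-p>J; E-q>K; F-p>L; F-q>M; G-p>N; G-q>O; H-p>H; H-q>I; I-p>J; I-q>K; J-p>L; J-q>M; K-p>N; K-q>O; L-p>H; L-q>I; M-p>J; M-q>K; N-p>L; N-q>M; O-p>N; O-q>O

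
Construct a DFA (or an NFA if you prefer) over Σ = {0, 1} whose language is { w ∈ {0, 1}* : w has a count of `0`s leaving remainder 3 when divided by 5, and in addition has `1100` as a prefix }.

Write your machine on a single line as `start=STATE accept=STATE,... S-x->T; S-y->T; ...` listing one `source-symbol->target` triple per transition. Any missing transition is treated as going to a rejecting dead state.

Build one automaton per condition and run them in lockstep. One (5 states) tracks the count of `0`s modulo 5; the other (6 states) tracks whether the input so far still matches the prefix `1100`. Each combined state is a pair, one component from each; accept when both components accept. After merging equivalent states the machine shrinks.
A 10-state machine:
        0   1  
>  S0   S1  S2 
   S1   S1  S1 
   S2   S1  S3 
   S3   S4  S1 
   S4   S5  S1 
   S5   S6  S5 
 * S6   S7  S6 
   S7   S8  S7 
   S8   S9  S8 
   S9   S5  S9 
(> = start, * = accepting)

start=S0; accept=S6; S0-0->S1; S0-1->S2; S1-0->S1; S1-1->S1; S2-0->S1; S2-1->S3; S3-0->S4; S3-1->S1; S4-0->S5; S4-1->S1; S5-0->S6; S5-1->S5; S6-0->S7; S6-1->S6; S7-0->S8; S7-1->S7; S8-0->S9; S8-1->S8; S9-0->S5; S9-1->S9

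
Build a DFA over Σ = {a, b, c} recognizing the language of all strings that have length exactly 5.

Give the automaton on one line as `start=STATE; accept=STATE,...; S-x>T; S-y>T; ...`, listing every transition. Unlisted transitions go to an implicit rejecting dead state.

We only need to distinguish lengths 0, 1, …, 5, and '>5'. Chain S0 → S1 → S2 → S3 → S4 → S5 → S6 on every symbol, with S6 looping. Accepting states: {S5}.
With 7 states:
        a   b   c  
>  S0   S1  S1  S1 
   S1   S2  S2  S2 
   S2   S3  S3  S3 
   S3   S4  S4  S4 
   S4   S5  S5  S5 
 * S5   S6  S6  S6 
   S6   S6  S6  S6 
(> = start, * = accepting)

start=S0; accept=S5; S0-a>S1; S0-b>S1; S0-c>S1; S1-a>S2; S1-b>S2; S1-c>S2; S2-a>S3; S2-b>S3; S2-c>S3; S3-a>S4; S3-b>S4; S3-c>S4; S4-a>S5; S4-b>S5; S4-c>S5; S5-a>S6; S5-b>S6; S5-c>S6; S6-a>S6; S6-b>S6; S6-c>S6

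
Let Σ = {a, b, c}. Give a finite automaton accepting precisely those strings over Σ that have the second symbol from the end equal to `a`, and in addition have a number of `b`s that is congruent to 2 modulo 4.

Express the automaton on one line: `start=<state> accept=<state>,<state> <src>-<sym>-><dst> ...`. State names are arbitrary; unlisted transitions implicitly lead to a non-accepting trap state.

start=q0 accept=q4,q7 q0-a->q0 q0-b->q1 q0-c->q0 q1-a->q2 q1-b->q3 q1-c->q1 q2-a->q2 q2-b->q4 q2-c->q1 q3-a->q5 q3-b->q6 q3-c->q3 q4-a->q5 q4-b->q6 q4-c->q3 q5-a->q7 q5-b->q6 q5-c->q4 q6-a->q6 q6-b->q0 q6-c->q6 q7-a->q7 q7-b->q6 q7-c->q4

Run two small machines in parallel and take their product. The first has 13 states tracking the last 2 symbols read; the second has 4 states tracking the count of `b`s modulo 4. A product state is a pair (one from each), accepting exactly when both do. After merging equivalent states the machine shrinks.
An 8-state machine:
        a   b   c  
>  q0   q0  q1  q0 
   q1   q2  q3  q1 
   q2   q2  q4  q1 
   q3   q5  q6  q3 
 * q4   q5  q6  q3 
   q5   q7  q6  q4 
   q6   q6  q0  q6 
 * q7   q7  q6  q4 
(> = start, * = accepting)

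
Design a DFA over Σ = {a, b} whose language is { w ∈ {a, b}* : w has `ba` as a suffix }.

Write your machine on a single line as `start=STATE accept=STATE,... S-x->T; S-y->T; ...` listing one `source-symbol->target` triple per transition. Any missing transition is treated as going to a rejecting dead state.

Let each state record the length of the longest suffix of the input read so far that is also a prefix of `ba`. S1 means the last symbol is `b`; S2 means the last 2 symbols are `ba`. Accept only at S2, where the string currently ends in `ba`.
3 states suffice.
        a   b  
>  S0   S0  S1 
   S1   S2  S1 
 * S2   S0  S1 
(> = start, * = accepting)

start=S0; accept=S2; S0-a->S0; S0-b->S1; S1-a->S2; S1-b->S1; S2-a->S0; S2-b->S1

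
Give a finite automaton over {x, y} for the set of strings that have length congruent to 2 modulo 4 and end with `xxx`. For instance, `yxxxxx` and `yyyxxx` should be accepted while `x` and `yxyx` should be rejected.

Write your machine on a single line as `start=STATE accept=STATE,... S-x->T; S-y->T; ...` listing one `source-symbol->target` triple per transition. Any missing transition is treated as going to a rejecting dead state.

Run two small machines in parallel and take their product. The first has 4 states tracking the input length modulo 4; the second has 4 states tracking how much of the suffix `xxx` has currently been matched. A product state is a pair (one from each), accepting exactly when both do. Minimizing collapses redundant product states.
7 states suffice.
        x   y  
>  s0   s1  s1 
   s1   s2  s2 
   s2   s3  s3 
   s3   s4  s0 
   s4   s5  s1 
   s5   s6  s2 
 * s6   s3  s3 
(> = start, * = accepting)

start=s0; accept=s6; s0-x->s1; s0-y->s1; s1-x->s2; s1-y->s2; s2-x->s3; s2-y->s3; s3-x->s4; s3-y->s0; s4-x->s5; s4-y->s1; s5-x->s6; s5-y->s2; s6-x->s3; s6-y->s3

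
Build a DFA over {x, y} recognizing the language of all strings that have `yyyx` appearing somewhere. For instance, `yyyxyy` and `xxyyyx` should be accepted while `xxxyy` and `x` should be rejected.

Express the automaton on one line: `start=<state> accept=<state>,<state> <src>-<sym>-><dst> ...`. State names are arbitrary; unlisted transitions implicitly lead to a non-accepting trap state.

States s0..s3 record the length of the longest prefix of `yyyx` that matches the current input suffix. Reaching s4 means `yyyx` has been seen, and we stay there forever. Accept from s4.
A 5-state machine:
        x   y  
>  s0   s0  s1 
   s1   s0  s2 
   s2   s0  s3 
   s3   s4  s3 
 * s4   s4  s4 
(> = start, * = accepting)

start=s0 accept=s4 s0-x->s0 s0-y->s1 s1-x->s0 s1-y->s2 s2-x->s0 s2-y->s3 s3-x->s4 s3-y->s3 s4-x->s4 s4-y->s4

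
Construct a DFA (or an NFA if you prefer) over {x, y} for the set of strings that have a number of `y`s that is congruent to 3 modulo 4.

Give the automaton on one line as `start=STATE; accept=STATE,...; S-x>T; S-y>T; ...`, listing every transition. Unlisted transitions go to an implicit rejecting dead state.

The only thing that matters is how many `y`s have appeared, reduced mod 4. Use one state per residue: q0 for 0, …, q3 for 3. Reading `y` moves to the next residue; anything else stays put. q3 is accepting.
        x   y  
>  q0   q0  q1 
   q1   q1  q2 
   q2   q2  q3 
 * q3   q3  q0 
(> = start, * = accepting)

start=q0; accept=q3; q0-x>q0; q0-y>q1; q1-x>q1; q1-y>q2; q2-x>q2; q2-y>q3; q3-x>q3; q3-y>q0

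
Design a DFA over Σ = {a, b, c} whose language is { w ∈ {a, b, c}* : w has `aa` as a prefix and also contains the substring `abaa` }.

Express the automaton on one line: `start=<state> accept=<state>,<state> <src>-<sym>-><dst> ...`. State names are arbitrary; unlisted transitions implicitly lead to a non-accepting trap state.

start=q0 accept=q7 q0-a->q1 q0-b->q2 q0-c->q2 q1-a->q3 q1-b->q2 q1-c->q2 q2-a->q2 q2-b->q2 q2-c->q2 q3-a->q3 q3-b->q4 q3-c->q5 q4-a->q6 q4-b->q5 q4-c->q5 q5-a->q3 q5-b->q5 q5-c->q5 q6-a->q7 q6-b->q4 q6-c->q5 q7-a->q7 q7-b->q7 q7-c->q7

Run two small machines in parallel and take their product. The first has 4 states tracking whether the input so far still matches the prefix `aa`; the second has 5 states tracking whether and how much of `abaa` has been seen. A product state is a pair (one from each), accepting exactly when both do. After merging equivalent states the machine shrinks.
        a   b   c  
>  q0   q1  q2  q2 
   q1   q3  q2  q2 
   q2   q2  q2  q2 
   q3   q3  q4  q5 
   q4   q6  q5  q5 
   q5   q3  q5  q5 
   q6   q7  q4  q5 
 * q7   q7  q7  q7 
(> = start, * = accepting)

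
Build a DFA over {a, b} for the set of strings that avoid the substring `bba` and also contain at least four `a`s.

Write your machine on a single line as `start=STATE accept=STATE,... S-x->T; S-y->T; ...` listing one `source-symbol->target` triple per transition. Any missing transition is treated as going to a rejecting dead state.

start=q0; accept=q8,q10,q11; q0-a->q1; q0-b->q2; q1-a->q3; q1-b->q4; q2-a->q1; q2-b->q5; q3-a->q6; q3-b->q7; q4-a->q3; q4-b->q5; q5-a->q5; q5-b->q5; q6-a->q8; q6-b->q9; q7-a->q6; q7-b->q5; q8-a->q8; q8-b->q10; q9-a->q8; q9-b->q5; q10-a->q8; q10-b->q11; q11-a->q5; q11-b->q11

Run two small machines in parallel and take their product. The first has 4 states tracking partial matches of the forbidden pattern `bba`; the second has 6 states tracking the count of `a`s, saturating at 5. A product state is a pair (one from each), accepting exactly when both do. Minimizing collapses redundant product states.
12 states suffice.
          a    b  
>  q0     q1   q2 
   q1     q3   q4 
   q2     q1   q5 
   q3     q6   q7 
   q4     q3   q5 
   q5     q5   q5 
   q6     q8   q9 
   q7     q6   q5 
 * q8     q8  q10 
   q9     q8   q5 
 * q10    q8  q11 
 * q11    q5  q11 
(> = start, * = accepting)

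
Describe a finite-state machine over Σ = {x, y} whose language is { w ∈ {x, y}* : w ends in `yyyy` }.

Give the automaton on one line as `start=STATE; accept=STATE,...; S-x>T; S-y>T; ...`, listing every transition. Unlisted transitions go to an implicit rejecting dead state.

start=q0; accept=q4; q0-x>q0; q0-y>q1; q1-x>q0; q1-y>q2; q2-x>q0; q2-y>q3; q3-x>q0; q3-y>q4; q4-x>q0; q4-y>q4

Remember how much of `yyyy` the current input suffix matches. State q0 means no match yet; q1 means the last symbol is `y`; q2 means the last 2 symbols are `yy`; q3 means the last 3 symbols are `yyy`; q4 means the last 4 symbols are `yyyy`. Only q4 accepts. On a mismatch, fall back to the longest proper suffix that is still a prefix of `yyyy`.
A 5-state machine:
        x   y  
>  q0   q0  q1 
   q1   q0  q2 
   q2   q0  q3 
   q3   q0  q4 
 * q4   q0  q4 
(> = start, * = accepting)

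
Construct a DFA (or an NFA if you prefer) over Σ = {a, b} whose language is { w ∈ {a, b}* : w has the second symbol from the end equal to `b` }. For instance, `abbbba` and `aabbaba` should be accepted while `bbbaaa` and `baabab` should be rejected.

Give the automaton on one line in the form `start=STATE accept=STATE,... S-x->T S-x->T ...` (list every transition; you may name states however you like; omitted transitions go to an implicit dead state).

Because acceptance depends on a position counted from the end, the machine has to buffer the most recent 2 symbols. Make each state the string of the last up-to-2 symbols read; on input `x` shift the window left and append `x`. Accept when the buffered window has length 2 and begins with `b`.
7 states suffice.
        a   b  
>  q0   q1  q2 
   q1   q3  q4 
   q2   q5  q6 
   q3   q3  q4 
   q4   q5  q6 
 * q5   q3  q4 
 * q6   q5  q6 
(> = start, * = accepting)

start=q0 accept=q5,q6 q0-a->q1 q0-b->q2 q1-a->q3 q1-b->q4 q2-a->q5 q2-b->q6 q3-a->q3 q3-b->q4 q4-a->q5 q4-b->q6 q5-a->q3 q5-b->q4 q6-a->q5 q6-b->q6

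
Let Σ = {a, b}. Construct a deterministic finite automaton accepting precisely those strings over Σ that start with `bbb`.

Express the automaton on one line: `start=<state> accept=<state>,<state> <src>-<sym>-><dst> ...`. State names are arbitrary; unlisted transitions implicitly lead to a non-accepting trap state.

start=q0 accept=q3 q0-a->q4 q0-b->q1 q1-a->q4 q1-b->q2 q2-a->q4 q2-b->q3 q3-a->q3 q3-b->q3 q4-a->q4 q4-b->q4

Walk along `bbb` while the input agrees: from q0 take `b` to q1, and so on. Any deviation drops to the rejecting sink q4. Once q3 is reached the prefix is confirmed and every continuation is accepted.
With 5 states:
        a   b  
>  q0   q4  q1 
   q1   q4  q2 
   q2   q4  q3 
 * q3   q3  q3 
   q4   q4  q4 
(> = start, * = accepting)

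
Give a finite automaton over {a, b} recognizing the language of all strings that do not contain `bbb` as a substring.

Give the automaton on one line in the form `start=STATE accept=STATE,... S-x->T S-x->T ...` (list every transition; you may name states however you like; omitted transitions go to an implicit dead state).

This is the complement of 'contains `bbb`'. Use the same substring-matching states — q0 through q3 holding how much of `bbb` has just been matched — but flip the accepting set: everything except the trap q3 accepts.
        a   b  
>* q0   q0  q1 
 * q1   q0  q2 
 * q2   q0  q3 
   q3   q3  q3 
(> = start, * = accepting)

start=q0 accept=q0,q1,q2 q0-a->q0 q0-b->q1 q1-a->q0 q1-b->q2 q2-a->q0 q2-b->q3 q3-a->q3 q3-b->q3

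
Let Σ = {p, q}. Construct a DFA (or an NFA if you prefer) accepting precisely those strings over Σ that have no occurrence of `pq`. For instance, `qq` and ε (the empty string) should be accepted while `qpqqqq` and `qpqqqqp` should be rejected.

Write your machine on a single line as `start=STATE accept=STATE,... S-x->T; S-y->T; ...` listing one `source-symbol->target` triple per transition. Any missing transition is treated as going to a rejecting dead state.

Track partial matches of the forbidden pattern `pq`. State C is a dead state reached once `pq` has occurred; every other state accepts. A means no part of `pq` is currently matched.
3 states suffice.
       p  q 
>* A   B  A 
 * B   B  C 
   C   C  C 
(> = start, * = accepting)

start=A; accept=A,B; A-p->B; A-q->A; B-p->B; B-q->C; C-p->C; C-q->C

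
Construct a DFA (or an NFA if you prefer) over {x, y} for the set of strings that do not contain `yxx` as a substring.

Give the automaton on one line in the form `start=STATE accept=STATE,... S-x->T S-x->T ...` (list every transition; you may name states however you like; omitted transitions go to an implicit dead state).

This is the complement of 'contains `yxx`'. Use the same substring-matching states — q0 through q3 holding how much of `yxx` has just been matched — but flip the accepting set: everything except the trap q3 accepts.
        x   y  
>* q0   q0  q1 
 * q1   q2  q1 
 * q2   q3  q1 
   q3   q3  q3 
(> = start, * = accepting)

start=q0 accept=q0,q1,q2 q0-x->q0 q0-y->q1 q1-x->q2 q1-y->q1 q2-x->q3 q2-y->q1 q3-x->q3 q3-y->q3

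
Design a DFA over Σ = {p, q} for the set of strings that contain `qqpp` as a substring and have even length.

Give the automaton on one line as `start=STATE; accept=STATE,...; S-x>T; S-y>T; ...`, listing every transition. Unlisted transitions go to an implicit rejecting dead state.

start=s0; accept=s8; s0-p>s1; s0-q>s2; s1-p>s0; s1-q>s3; s2-p>s0; s2-q>s4; s3-p>s1; s3-q>s5; s4-p>s6; s4-q>s5; s5-p>s7; s5-q>s4; s6-p>s8; s6-q>s3; s7-p>s9; s7-q>s2; s8-p>s9; s8-q>s9; s9-p>s8; s9-q>s8

Run two small machines in parallel and take their product. The first has 5 states tracking whether and how much of `qqpp` has been seen; the second has 2 states tracking the input length modulo 2. A product state is a pair (one from each), accepting exactly when both do.
With 10 states:
        p   q  
>  s0   s1  s2 
   s1   s0  s3 
   s2   s0  s4 
   s3   s1  s5 
   s4   s6  s5 
   s5   s7  s4 
   s6   s8  s3 
   s7   s9  s2 
 * s8   s9  s9 
   s9   s8  s8 
(> = start, * = accepting)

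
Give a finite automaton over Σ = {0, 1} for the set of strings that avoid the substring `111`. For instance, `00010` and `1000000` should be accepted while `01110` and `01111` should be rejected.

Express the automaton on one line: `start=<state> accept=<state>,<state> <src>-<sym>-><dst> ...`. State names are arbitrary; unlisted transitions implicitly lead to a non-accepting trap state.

start=s0 accept=s0,s1,s2 s0-0->s0 s0-1->s1 s1-0->s0 s1-1->s2 s2-0->s0 s2-1->s3 s3-0->s3 s3-1->s3

Track partial matches of the forbidden pattern `111`. State s3 is a dead state reached once `111` has occurred; every other state accepts. s0 means no part of `111` is currently matched.
With 4 states:
        0   1  
>* s0   s0  s1 
 * s1   s0  s2 
 * s2   s0  s3 
   s3   s3  s3 
(> = start, * = accepting)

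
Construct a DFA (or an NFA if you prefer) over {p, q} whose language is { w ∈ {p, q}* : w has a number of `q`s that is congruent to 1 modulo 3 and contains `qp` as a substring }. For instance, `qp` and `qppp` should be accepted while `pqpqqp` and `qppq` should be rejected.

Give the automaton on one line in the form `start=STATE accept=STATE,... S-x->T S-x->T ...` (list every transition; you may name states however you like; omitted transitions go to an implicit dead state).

Handle the two conditions separately and then intersect. The first has 3 states tracking the count of `q`s modulo 3; the second has 3 states tracking whether and how much of `qp` has been seen. A product state is a pair (one from each), accepting exactly when both do.
With 7 states:
       p  q 
>  A   A  B 
   B   C  D 
 * C   C  E 
   D   E  F 
   E   E  G 
   F   G  B 
   G   G  C 
(> = start, * = accepting)

start=A accept=C A-p->A A-q->B B-p->C B-q->D C-p->C C-q->E D-p->E D-q->F E-p->E E-q->G F-p->G F-q->B G-p->G G-q->C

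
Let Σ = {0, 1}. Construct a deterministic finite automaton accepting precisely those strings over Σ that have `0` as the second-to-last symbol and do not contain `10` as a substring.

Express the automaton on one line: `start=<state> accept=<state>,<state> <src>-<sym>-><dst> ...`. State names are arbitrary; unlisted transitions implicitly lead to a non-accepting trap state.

start=A accept=D,E A-0->B A-1->C B-0->D B-1->E C-0->C C-1->C D-0->D D-1->E E-0->C E-1->C

Build one automaton per condition and run them in lockstep. One (7 states) tracks the last 2 symbols read; the other (3 states) tracks partial matches of the forbidden pattern `10`. Each combined state is a pair, one component from each; accept when both components accept. Minimizing collapses redundant product states.
A 5-state machine:
       0  1 
>  A   B  C 
   B   D  E 
   C   C  C 
 * D   D  E 
 * E   C  C 
(> = start, * = accepting)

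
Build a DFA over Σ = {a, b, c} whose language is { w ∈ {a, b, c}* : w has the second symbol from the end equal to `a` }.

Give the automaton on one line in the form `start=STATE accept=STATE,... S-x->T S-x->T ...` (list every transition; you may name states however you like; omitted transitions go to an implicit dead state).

start=S0 accept=S4,S5,S6 S0-a->S1 S0-b->S2 S0-c->S3 S1-a->S4 S1-b->S5 S1-c->S6 S2-a->S7 S2-b->S8 S2-c->S9 S3-a->S10 S3-b->S11 S3-c->S12 S4-a->S4 S4-b->S5 S4-c->S6 S5-a->S7 S5-b->S8 S5-c->S9 S6-a->S10 S6-b->S11 S6-c->S12 S7-a->S4 S7-b->S5 S7-c->S6 S8-a->S7 S8-b->S8 S8-c->S9 S9-a->S10 S9-b->S11 S9-c->S12 S10-a->S4 S10-b->S5 S10-c->S6 S11-a->S7 S11-b->S8 S11-c->S9 S12-a->S10 S12-b->S11 S12-c->S12

Because acceptance depends on a position counted from the end, the machine has to buffer the most recent 2 symbols. Make each state the string of the last up-to-2 symbols read; on input `x` shift the window left and append `x`. Accept when the buffered window has length 2 and begins with `a`.
A 13-state machine:
          a    b    c  
>  S0     S1   S2   S3 
   S1     S4   S5   S6 
   S2     S7   S8   S9 
   S3    S10  S11  S12 
 * S4     S4   S5   S6 
 * S5     S7   S8   S9 
 * S6    S10  S11  S12 
   S7     S4   S5   S6 
   S8     S7   S8   S9 
   S9    S10  S11  S12 
   S10    S4   S5   S6 
   S11    S7   S8   S9 
   S12   S10  S11  S12 
(> = start, * = accepting)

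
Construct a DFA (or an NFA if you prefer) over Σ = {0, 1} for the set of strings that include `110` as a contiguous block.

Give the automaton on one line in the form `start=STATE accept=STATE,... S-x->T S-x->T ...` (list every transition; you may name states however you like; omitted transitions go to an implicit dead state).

start=S0 accept=S3 S0-0->S0 S0-1->S1 S1-0->S0 S1-1->S2 S2-0->S3 S2-1->S2 S3-0->S3 S3-1->S3

States S0..S2 record the length of the longest prefix of `110` that matches the current input suffix. Reaching S3 means `110` has been seen, and we stay there forever. Accept from S3.
        0   1  
>  S0   S0  S1 
   S1   S0  S2 
   S2   S3  S2 
 * S3   S3  S3 
(> = start, * = accepting)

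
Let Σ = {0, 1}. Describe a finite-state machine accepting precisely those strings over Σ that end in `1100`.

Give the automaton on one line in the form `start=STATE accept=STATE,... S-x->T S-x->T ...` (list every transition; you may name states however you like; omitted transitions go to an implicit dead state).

start=q0 accept=q4 q0-0->q0 q0-1->q1 q1-0->q0 q1-1->q2 q2-0->q3 q2-1->q2 q3-0->q4 q3-1->q1 q4-0->q0 q4-1->q1

Remember how much of `1100` the current input suffix matches. State q0 means no match yet; q1 means the last symbol is `1`; q2 means the last 2 symbols are `11`; q3 means the last 3 symbols are `110`; q4 means the last 4 symbols are `1100`. Only q4 accepts. On a mismatch, fall back to the longest proper suffix that is still a prefix of `1100`.
A 5-state machine:
        0   1  
>  q0   q0  q1 
   q1   q0  q2 
   q2   q3  q2 
   q3   q4  q1 
 * q4   q0  q1 
(> = start, * = accepting)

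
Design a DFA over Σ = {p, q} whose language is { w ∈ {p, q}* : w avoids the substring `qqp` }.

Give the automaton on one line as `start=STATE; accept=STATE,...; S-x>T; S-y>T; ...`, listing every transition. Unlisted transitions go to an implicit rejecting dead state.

start=S0; accept=S0,S1,S2; S0-p>S0; S0-q>S1; S1-p>S0; S1-q>S2; S2-p>S3; S2-q>S2; S3-p>S3; S3-q>S3

This is the complement of 'contains `qqp`'. Use the same substring-matching states — S0 through S3 holding how much of `qqp` has just been matched — but flip the accepting set: everything except the trap S3 accepts.
        p   q  
>* S0   S0  S1 
 * S1   S0  S2 
 * S2   S3  S2 
   S3   S3  S3 
(> = start, * = accepting)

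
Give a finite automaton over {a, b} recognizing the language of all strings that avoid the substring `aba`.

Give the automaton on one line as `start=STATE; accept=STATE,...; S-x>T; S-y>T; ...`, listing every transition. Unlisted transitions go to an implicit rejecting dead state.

start=s0; accept=s0,s1,s2; s0-a>s1; s0-b>s0; s1-a>s1; s1-b>s2; s2-a>s3; s2-b>s0; s3-a>s3; s3-b>s3

Track partial matches of the forbidden pattern `aba`. State s3 is a dead state reached once `aba` has occurred; every other state accepts. s0 means no part of `aba` is currently matched.
A 4-state machine:
        a   b  
>* s0   s1  s0 
 * s1   s1  s2 
 * s2   s3  s0 
   s3   s3  s3 
(> = start, * = accepting)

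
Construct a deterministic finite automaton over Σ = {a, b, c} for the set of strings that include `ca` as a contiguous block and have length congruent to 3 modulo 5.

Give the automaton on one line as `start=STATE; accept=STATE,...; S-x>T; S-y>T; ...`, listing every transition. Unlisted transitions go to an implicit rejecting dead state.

start=s0; accept=s8; s0-a>s1; s0-b>s1; s0-c>s2; s1-a>s3; s1-b>s3; s1-c>s4; s2-a>s5; s2-b>s3; s2-c>s4; s3-a>s6; s3-b>s6; s3-c>s7; s4-a>s8; s4-b>s6; s4-c>s7; s5-a>s8; s5-b>s8; s5-c>s8; s6-a>s9; s6-b>s9; s6-c>s10; s7-a>s11; s7-b>s9; s7-c>s10; s8-a>s11; s8-b>s11; s8-c>s11; s9-a>s0; s9-b>s0; s9-c>s12; s10-a>s13; s10-b>s0; s10-c>s12; s11-a>s13; s11-b>s13; s11-c>s13; s12-a>s14; s12-b>s1; s12-c>s2; s13-a>s14; s13-b>s14; s13-c>s14; s14-a>s5; s14-b>s5; s14-c>s5

Run two small machines in parallel and take their product. The first has 3 states tracking whether and how much of `ca` has been seen; the second has 5 states tracking the input length modulo 5. A product state is a pair (one from each), accepting exactly when both do.
A 15-state machine:
          a    b    c  
>  s0     s1   s1   s2 
   s1     s3   s3   s4 
   s2     s5   s3   s4 
   s3     s6   s6   s7 
   s4     s8   s6   s7 
   s5     s8   s8   s8 
   s6     s9   s9  s10 
   s7    s11   s9  s10 
 * s8    s11  s11  s11 
   s9     s0   s0  s12 
   s10   s13   s0  s12 
   s11   s13  s13  s13 
   s12   s14   s1   s2 
   s13   s14  s14  s14 
   s14    s5   s5   s5 
(> = start, * = accepting)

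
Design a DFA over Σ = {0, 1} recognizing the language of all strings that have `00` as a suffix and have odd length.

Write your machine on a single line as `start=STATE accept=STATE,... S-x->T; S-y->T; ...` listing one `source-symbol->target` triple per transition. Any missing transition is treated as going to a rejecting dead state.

start=S0; accept=S3; S0-0->S1; S0-1->S1; S1-0->S2; S1-1->S0; S2-0->S3; S2-1->S1; S3-0->S2; S3-1->S0

Handle the two conditions separately and then intersect. The first has 3 states tracking how much of the suffix `00` has currently been matched; the second has 2 states tracking the input length modulo 2. A product state is a pair (one from each), accepting exactly when both do. After merging equivalent states the machine shrinks.
4 states suffice.
        0   1  
>  S0   S1  S1 
   S1   S2  S0 
   S2   S3  S1 
 * S3   S2  S0 
(> = start, * = accepting)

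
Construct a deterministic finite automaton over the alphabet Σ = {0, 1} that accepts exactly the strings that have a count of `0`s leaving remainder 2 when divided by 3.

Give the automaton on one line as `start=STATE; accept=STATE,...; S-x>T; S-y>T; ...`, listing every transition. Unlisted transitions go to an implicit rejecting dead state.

The only thing that matters is how many `0`s have appeared, reduced mod 3. Use one state per residue: A for 0, …, C for 2. Reading `0` moves to the next residue; anything else stays put. C is accepting.
With 3 states:
       0  1 
>  A   B  A 
   B   C  B 
 * C   A  C 
(> = start, * = accepting)

start=A; accept=C; A-0>B; A-1>A; B-0>C; B-1>B; C-0>A; C-1>C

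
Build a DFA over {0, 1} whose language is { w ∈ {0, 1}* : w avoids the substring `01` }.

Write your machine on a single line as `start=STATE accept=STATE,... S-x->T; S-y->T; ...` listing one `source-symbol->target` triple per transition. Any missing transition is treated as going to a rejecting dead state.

start=q0; accept=q0,q1; q0-0->q1; q0-1->q0; q1-0->q1; q1-1->q2; q2-0->q2; q2-1->q2

This is the complement of 'contains `01`'. Use the same substring-matching states — q0 through q2 holding how much of `01` has just been matched — but flip the accepting set: everything except the trap q2 accepts.
A 3-state machine:
        0   1  
>* q0   q1  q0 
 * q1   q1  q2 
   q2   q2  q2 
(> = start, * = accepting)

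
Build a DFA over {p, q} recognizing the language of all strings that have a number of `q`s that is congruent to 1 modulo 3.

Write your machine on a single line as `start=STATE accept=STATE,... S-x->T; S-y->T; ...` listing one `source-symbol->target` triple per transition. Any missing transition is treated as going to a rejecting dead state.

The only thing that matters is how many `q`s have appeared, reduced mod 3. Use one state per residue: S0 for 0, …, S2 for 2. Reading `q` moves to the next residue; anything else stays put. S1 is accepting.
        p   q  
>  S0   S0  S1 
 * S1   S1  S2 
   S2   S2  S0 
(> = start, * = accepting)

start=S0; accept=S1; S0-p->S0; S0-q->S1; S1-p->S1; S1-q->S2; S2-p->S2; S2-q->S0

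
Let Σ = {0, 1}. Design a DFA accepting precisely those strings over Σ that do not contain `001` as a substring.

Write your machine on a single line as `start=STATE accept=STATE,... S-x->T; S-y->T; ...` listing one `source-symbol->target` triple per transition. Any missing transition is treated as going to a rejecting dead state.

start=s0; accept=s0,s1,s2; s0-0->s1; s0-1->s0; s1-0->s2; s1-1->s0; s2-0->s2; s2-1->s3; s3-0->s3; s3-1->s3

This is the complement of 'contains `001`'. Use the same substring-matching states — s0 through s3 holding how much of `001` has just been matched — but flip the accepting set: everything except the trap s3 accepts.
        0   1  
>* s0   s1  s0 
 * s1   s2  s0 
 * s2   s2  s3 
   s3   s3  s3 
(> = start, * = accepting)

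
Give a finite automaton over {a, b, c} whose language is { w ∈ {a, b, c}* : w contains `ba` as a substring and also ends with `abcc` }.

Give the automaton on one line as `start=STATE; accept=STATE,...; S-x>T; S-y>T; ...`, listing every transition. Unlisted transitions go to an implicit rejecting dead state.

Handle the two conditions separately and then intersect. The first has 3 states tracking whether and how much of `ba` has been seen; the second has 5 states tracking how much of the suffix `abcc` has currently been matched. A product state is a pair (one from each), accepting exactly when both do. After merging equivalent states the machine shrinks.
        a   b   c  
>  s0   s0  s1  s0 
   s1   s2  s1  s0 
   s2   s2  s3  s4 
   s3   s2  s4  s5 
   s4   s2  s4  s4 
   s5   s2  s4  s6 
 * s6   s2  s4  s4 
(> = start, * = accepting)

start=s0; accept=s6; s0-a>s0; s0-b>s1; s0-c>s0; s1-a>s2; s1-b>s1; s1-c>s0; s2-a>s2; s2-b>s3; s2-c>s4; s3-a>s2; s3-b>s4; s3-c>s5; s4-a>s2; s4-b>s4; s4-c>s4; s5-a>s2; s5-b>s4; s5-c>s6; s6-a>s2; s6-b>s4; s6-c>s4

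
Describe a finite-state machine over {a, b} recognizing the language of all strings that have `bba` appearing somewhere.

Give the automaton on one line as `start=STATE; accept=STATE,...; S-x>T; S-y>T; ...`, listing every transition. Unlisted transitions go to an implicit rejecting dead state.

start=q0; accept=q3; q0-a>q0; q0-b>q1; q1-a>q0; q1-b>q2; q2-a>q3; q2-b>q2; q3-a>q3; q3-b>q3

States q0..q2 record the length of the longest prefix of `bba` that matches the current input suffix. Reaching q3 means `bba` has been seen, and we stay there forever. Accept from q3.
With 4 states:
        a   b  
>  q0   q0  q1 
   q1   q0  q2 
   q2   q3  q2 
 * q3   q3  q3 
(> = start, * = accepting)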